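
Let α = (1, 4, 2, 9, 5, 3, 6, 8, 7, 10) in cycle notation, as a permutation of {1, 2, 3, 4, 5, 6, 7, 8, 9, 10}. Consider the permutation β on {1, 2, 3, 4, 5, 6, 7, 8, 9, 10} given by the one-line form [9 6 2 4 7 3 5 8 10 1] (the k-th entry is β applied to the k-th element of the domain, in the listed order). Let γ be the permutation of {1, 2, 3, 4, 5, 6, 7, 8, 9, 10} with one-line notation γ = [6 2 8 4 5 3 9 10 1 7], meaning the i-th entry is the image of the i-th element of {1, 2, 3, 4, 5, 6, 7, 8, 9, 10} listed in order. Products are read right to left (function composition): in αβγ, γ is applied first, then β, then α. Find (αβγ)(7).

(αβγ)(7) = α(β(γ(7))). γ(7) = 9, then β(9) = 10, then α(10) = 1, so the result is 1.

1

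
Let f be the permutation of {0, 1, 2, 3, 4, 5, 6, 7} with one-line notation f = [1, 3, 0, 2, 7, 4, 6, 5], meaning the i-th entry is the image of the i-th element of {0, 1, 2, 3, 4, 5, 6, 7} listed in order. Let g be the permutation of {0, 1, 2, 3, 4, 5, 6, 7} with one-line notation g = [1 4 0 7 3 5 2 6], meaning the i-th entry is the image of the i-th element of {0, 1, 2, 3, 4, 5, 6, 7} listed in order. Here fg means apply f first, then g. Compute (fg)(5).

First apply f: f(5) = 4, then g(4) = 3. Thus (fg)(5) = 3.

3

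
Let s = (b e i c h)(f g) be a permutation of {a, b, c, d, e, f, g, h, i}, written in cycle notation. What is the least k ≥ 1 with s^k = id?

10

The cycle type of s is (5, 2, 1, 1).
The order is lcm(5, 2) = 10.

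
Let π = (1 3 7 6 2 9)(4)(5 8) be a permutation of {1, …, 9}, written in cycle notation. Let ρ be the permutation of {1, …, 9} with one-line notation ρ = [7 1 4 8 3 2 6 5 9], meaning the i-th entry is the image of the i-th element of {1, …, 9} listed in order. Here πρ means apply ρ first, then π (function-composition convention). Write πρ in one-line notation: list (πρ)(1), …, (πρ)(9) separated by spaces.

(πρ)(x) = π(ρ(x)). Computing each image: π(ρ(1)) = π(7) = 6, π(ρ(2)) = π(1) = 3, π(ρ(3)) = π(4) = 4, π(ρ(4)) = π(8) = 5, π(ρ(5)) = π(3) = 7, π(ρ(6)) = π(2) = 9, π(ρ(7)) = π(6) = 2, π(ρ(8)) = π(5) = 8, π(ρ(9)) = π(9) = 1.
Hence πρ = [6 3 4 5 7 9 2 8 1].

6 3 4 5 7 9 2 8 1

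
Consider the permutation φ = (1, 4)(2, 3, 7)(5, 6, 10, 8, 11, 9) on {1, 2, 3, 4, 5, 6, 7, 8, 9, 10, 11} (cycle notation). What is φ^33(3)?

3 lies in the 3-cycle (2, 3, 7).
On a 3-cycle, φ^3 is the identity, so φ^33 = φ^0 there (33 ≡ 0 mod 3).
So φ^33(3) = 3.

3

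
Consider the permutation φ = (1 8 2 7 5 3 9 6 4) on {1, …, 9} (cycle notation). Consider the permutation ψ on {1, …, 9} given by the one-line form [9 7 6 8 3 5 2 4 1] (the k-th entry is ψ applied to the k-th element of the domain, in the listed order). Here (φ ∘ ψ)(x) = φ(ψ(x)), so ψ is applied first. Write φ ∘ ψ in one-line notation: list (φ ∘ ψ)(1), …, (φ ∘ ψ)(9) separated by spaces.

6 5 4 2 9 3 7 1 8

For each element, apply ψ then φ: 1 → 9 → 6; 2 → 7 → 5; 3 → 6 → 4; 4 → 8 → 2; 5 → 3 → 9; 6 → 5 → 3; 7 → 2 → 7; 8 → 4 → 1; 9 → 1 → 8.
Collecting the images, φ ∘ ψ = [6 5 4 2 9 3 7 1 8].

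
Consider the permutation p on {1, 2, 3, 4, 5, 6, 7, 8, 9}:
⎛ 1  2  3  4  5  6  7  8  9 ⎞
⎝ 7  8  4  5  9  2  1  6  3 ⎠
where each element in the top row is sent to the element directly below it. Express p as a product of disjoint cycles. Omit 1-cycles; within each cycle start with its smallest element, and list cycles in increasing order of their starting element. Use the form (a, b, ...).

From 1: 1 → 7 → 1, closing the cycle (1, 7).
Repeating from the next unused element and collecting all non-trivial cycles gives (1, 7)(2, 8, 6)(3, 4, 5, 9).

(1, 7)(2, 8, 6)(3, 4, 5, 9)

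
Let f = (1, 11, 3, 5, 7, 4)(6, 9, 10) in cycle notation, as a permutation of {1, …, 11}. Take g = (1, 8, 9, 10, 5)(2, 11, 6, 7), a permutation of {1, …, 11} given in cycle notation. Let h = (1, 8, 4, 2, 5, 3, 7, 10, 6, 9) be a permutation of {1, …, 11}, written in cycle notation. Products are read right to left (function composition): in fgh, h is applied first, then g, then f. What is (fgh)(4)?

3

Chase 4: h(4) = 2; g(2) = 11; f(11) = 3. Hence (fgh)(4) = 3.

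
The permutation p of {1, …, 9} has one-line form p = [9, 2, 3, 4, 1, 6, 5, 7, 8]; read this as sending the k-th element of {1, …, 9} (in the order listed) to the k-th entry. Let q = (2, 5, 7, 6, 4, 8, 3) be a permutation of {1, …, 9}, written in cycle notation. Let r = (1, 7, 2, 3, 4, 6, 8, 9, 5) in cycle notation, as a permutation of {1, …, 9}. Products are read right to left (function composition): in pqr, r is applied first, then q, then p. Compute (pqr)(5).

(pqr)(5) = p(q(r(5))). r(5) = 1, then q(1) = 1, then p(1) = 9, so the result is 9.

9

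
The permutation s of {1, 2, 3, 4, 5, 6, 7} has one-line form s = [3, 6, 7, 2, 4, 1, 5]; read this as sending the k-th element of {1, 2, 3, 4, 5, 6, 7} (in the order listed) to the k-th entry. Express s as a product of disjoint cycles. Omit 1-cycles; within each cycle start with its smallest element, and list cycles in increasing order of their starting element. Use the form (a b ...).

Start at 1 and follow images: 1 → 3 → 7 → 5 → 4 → 2 → 6 → 1, giving the cycle (1 3 7 5 4 2 6).
Continuing from each remaining unvisited element yields (1 3 7 5 4 2 6).

(1 3 7 5 4 2 6)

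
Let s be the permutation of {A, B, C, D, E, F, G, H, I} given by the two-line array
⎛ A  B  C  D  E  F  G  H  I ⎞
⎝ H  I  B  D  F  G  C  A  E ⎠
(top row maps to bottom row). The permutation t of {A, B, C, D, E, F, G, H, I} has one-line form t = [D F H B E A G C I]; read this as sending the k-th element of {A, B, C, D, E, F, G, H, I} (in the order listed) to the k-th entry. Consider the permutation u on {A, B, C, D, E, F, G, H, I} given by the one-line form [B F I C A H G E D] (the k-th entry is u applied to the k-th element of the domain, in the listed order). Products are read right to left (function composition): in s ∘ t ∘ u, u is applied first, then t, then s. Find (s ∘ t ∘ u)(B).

H

Chase B: u(B) = F; t(F) = A; s(A) = H. Hence (s ∘ t ∘ u)(B) = H.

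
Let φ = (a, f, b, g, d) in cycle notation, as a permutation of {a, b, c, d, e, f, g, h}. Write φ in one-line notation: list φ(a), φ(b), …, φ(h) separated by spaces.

Image by image: a→f, b→g, c→c, d→a, e→e, f→b, g→d, h→h.
So the one-line form is f g c a e b d h.

f g c a e b d h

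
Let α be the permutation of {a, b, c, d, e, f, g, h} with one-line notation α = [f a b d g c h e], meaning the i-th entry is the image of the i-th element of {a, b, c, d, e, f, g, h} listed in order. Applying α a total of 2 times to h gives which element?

g

Tracing h → e → … returns to h after 3 steps, so h lies in a 3-cycle (e, g, h).
Advancing 2 steps from h: h → e → g.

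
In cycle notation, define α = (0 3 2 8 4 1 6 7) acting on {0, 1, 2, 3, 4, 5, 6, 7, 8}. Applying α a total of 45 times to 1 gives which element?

2

1 lies in the 8-cycle (0 3 2 8 4 1 6 7).
On an 8-cycle, α^8 is the identity, so α^45 = α^5 there (45 ≡ 5 mod 8).
Advancing 5 steps from 1: 1 → 6 → 7 → 0 → 3 → 2.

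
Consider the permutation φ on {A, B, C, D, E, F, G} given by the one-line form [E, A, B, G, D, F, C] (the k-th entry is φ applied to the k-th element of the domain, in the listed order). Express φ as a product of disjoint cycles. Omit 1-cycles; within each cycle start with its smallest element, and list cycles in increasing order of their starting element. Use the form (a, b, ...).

Iterating φ from A gives A → E → D → G → C → B → A; that is the 6-cycle (A, E, D, G, C, B).
Repeating from the next unused element and collecting all non-trivial cycles gives (A, E, D, G, C, B).

(A, E, D, G, C, B)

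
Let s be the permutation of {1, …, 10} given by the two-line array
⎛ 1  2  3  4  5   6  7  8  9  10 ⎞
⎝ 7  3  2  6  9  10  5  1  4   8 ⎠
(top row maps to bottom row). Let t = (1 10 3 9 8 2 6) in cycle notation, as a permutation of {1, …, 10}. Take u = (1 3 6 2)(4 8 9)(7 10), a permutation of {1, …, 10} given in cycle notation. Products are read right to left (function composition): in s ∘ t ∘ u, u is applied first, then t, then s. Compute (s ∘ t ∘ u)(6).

10

Chase 6: u(6) = 2; t(2) = 6; s(6) = 10. Hence (s ∘ t ∘ u)(6) = 10.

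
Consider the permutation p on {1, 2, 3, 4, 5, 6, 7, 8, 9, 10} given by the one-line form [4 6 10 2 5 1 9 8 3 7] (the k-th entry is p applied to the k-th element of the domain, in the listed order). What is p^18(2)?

1

Tracing 2 → 6 → … returns to 2 after 4 steps, so 2 lies in a 4-cycle (1, 4, 2, 6).
Since the cycle has length 4, p^18 acts on it the same as p^2 (18 mod 4 = 2).
Stepping 2 places around the cycle: 2 → 6 → 1.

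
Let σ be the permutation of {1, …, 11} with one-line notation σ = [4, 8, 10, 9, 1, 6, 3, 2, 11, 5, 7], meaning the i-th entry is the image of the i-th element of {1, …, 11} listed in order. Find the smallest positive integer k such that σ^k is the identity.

Decomposing into disjoint cycles gives cycle lengths 8, 2, 1.
Since disjoint cycles commute, ord(σ) = lcm(8, 2) = 8.

8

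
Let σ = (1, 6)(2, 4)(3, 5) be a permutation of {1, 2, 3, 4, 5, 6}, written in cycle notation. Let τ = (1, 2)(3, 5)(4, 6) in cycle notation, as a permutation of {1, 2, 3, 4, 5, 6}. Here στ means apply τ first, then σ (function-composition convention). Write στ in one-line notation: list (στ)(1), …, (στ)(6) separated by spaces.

(στ)(x) = σ(τ(x)). Computing each image: σ(τ(1)) = σ(2) = 4, σ(τ(2)) = σ(1) = 6, σ(τ(3)) = σ(5) = 3, σ(τ(4)) = σ(6) = 1, σ(τ(5)) = σ(3) = 5, σ(τ(6)) = σ(4) = 2.
Hence στ = [4 6 3 1 5 2].

4 6 3 1 5 2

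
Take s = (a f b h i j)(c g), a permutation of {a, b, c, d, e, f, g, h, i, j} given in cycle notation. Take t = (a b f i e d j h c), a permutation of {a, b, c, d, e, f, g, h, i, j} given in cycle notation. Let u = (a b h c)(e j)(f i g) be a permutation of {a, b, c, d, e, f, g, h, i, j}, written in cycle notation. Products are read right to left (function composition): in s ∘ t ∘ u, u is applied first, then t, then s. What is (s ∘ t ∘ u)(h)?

Chase h: u(h) = c; t(c) = a; s(a) = f. Hence (s ∘ t ∘ u)(h) = f.

f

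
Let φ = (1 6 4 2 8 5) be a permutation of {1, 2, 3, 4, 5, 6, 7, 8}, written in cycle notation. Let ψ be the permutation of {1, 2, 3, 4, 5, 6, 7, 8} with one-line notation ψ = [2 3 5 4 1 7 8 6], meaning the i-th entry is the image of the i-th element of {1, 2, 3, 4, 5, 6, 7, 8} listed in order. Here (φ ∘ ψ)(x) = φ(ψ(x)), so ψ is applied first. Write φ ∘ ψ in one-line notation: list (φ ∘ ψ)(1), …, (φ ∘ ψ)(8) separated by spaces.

8 3 1 2 6 7 5 4

(φ ∘ ψ)(x) = φ(ψ(x)). Computing each image: φ(ψ(1)) = φ(2) = 8, φ(ψ(2)) = φ(3) = 3, φ(ψ(3)) = φ(5) = 1, φ(ψ(4)) = φ(4) = 2, φ(ψ(5)) = φ(1) = 6, φ(ψ(6)) = φ(7) = 7, φ(ψ(7)) = φ(8) = 5, φ(ψ(8)) = φ(6) = 4.
Hence φ ∘ ψ = [8 3 1 2 6 7 5 4].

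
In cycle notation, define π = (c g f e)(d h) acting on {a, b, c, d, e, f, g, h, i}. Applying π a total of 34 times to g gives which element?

e

g lies in the 4-cycle (c g f e).
Powers repeat with period 4 on this cycle, and 34 mod 4 = 2, so π^34(g) = π^2(g).
Advancing 2 steps from g: g → f → e.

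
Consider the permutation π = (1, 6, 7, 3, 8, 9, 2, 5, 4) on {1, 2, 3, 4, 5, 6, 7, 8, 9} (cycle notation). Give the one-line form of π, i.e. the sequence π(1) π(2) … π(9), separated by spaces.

6 5 8 1 4 7 3 9 2

Image by image: 1→6, 2→5, 3→8, 4→1, 5→4, 6→7, 7→3, 8→9, 9→2.
So the one-line form is 6 5 8 1 4 7 3 9 2.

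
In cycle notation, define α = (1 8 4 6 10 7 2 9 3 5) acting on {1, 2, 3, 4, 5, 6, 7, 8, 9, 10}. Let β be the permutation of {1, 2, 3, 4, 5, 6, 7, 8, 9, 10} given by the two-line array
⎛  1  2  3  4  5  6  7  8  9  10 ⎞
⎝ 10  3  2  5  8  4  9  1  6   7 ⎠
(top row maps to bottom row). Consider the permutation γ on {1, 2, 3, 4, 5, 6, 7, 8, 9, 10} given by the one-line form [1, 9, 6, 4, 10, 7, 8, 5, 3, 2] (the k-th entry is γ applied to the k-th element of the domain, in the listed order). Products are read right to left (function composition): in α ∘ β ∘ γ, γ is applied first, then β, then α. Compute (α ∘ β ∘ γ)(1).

Apply the permutations in order: γ(1) = 1, then β(1) = 10, then α(10) = 7. So (α ∘ β ∘ γ)(1) = 7.

7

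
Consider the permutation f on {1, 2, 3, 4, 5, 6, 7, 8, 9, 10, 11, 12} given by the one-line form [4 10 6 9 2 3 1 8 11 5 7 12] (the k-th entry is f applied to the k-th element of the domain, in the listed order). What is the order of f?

30

Decomposing into disjoint cycles gives cycle lengths 5, 3, 2, 1, 1.
The order of f is the least common multiple of its cycle lengths: lcm(5, 3, 2) = 30.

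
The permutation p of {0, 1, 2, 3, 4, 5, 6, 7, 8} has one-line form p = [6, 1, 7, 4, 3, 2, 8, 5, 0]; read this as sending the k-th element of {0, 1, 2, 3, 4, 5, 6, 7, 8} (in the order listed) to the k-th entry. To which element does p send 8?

0

8 is element number 9 of the domain, and entry number 9 of the one-line form is 0, so p(8) = 0.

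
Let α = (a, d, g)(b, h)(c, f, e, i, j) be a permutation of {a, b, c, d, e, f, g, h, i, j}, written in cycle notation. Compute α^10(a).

d

a lies in the 3-cycle (a, d, g).
Powers repeat with period 3 on this cycle, and 10 mod 3 = 1, so α^10(a) = α^1(a).
Advancing 1 step from a: a → d.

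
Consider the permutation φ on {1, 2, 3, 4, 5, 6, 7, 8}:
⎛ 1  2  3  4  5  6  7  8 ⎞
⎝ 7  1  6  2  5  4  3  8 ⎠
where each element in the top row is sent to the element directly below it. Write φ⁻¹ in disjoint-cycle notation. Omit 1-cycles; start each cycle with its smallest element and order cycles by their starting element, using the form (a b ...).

(1 2 4 6 3 7)

First write φ in disjoint cycles: (1 7 3 6 4 2).
The inverse reverses every cycle; in canonical form, φ⁻¹ = (1 2 4 6 3 7).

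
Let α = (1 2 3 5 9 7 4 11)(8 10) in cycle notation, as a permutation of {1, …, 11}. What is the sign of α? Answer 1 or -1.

The cycle lengths are 8, 2, 1.
A cycle of length ℓ contributes ℓ−1 transpositions, so α is a product of 7 + 1 = 8 transpositions — even.

1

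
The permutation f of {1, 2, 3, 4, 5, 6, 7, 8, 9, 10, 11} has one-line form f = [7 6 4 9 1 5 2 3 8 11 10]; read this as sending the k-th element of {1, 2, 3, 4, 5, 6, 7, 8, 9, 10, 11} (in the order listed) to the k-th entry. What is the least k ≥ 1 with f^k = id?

20

The disjoint-cycle form of f has cycle lengths 5, 4, 2.
The order is lcm(5, 4, 2) = 20.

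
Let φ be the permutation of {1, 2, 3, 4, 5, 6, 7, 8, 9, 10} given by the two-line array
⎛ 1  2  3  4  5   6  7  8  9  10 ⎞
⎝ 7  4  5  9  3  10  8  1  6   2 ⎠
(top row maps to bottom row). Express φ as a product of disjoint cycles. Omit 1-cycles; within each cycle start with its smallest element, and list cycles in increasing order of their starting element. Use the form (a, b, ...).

From 1: 1 → 7 → 8 → 1, closing the cycle (1, 7, 8).
Repeating from the next unused element and collecting all non-trivial cycles gives (1, 7, 8)(2, 4, 9, 6, 10)(3, 5).

(1, 7, 8)(2, 4, 9, 6, 10)(3, 5)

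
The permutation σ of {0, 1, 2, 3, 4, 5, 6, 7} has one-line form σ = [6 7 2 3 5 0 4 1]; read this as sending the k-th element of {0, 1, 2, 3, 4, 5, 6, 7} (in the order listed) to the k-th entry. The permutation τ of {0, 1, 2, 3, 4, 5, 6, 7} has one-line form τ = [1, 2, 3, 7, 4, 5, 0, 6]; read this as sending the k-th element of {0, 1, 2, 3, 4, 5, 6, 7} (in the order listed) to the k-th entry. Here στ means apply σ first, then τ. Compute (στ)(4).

(στ)(4) = τ(σ(4)). σ(4) = 5, then τ(5) = 5. So (στ)(4) = 5.

5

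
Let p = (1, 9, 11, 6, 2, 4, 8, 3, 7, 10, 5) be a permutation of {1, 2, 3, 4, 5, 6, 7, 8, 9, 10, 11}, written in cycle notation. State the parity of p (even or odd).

The cycle lengths are 11.
A cycle is odd iff its length is even; p has 0 even-length cycles, so sgn(p) = (−1)^0 and p is even.

even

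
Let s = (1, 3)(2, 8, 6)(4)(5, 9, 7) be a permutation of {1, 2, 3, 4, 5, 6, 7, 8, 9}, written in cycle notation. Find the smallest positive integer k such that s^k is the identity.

The disjoint cycles have lengths 3, 3, 2, 1.
The order is lcm(3, 3, 2) = 6.

6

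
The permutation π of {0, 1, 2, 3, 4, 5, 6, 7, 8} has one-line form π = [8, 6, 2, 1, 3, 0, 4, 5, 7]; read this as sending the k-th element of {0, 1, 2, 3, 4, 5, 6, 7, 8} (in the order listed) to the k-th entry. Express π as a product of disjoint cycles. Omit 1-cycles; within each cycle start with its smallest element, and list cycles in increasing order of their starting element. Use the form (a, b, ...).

(0, 8, 7, 5)(1, 6, 4, 3)

From 0: 0 → 8 → 7 → 5 → 0, closing the cycle (0, 8, 7, 5).
Repeating from the next unused element and collecting all non-trivial cycles gives (0, 8, 7, 5)(1, 6, 4, 3).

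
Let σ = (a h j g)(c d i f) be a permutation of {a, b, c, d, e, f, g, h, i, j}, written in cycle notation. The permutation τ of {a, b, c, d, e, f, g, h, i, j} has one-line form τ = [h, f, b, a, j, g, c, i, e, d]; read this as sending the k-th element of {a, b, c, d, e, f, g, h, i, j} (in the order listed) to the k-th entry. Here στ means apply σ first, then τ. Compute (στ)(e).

j

σ(e) = e, then τ(e) = j; composing gives (στ)(e) = j.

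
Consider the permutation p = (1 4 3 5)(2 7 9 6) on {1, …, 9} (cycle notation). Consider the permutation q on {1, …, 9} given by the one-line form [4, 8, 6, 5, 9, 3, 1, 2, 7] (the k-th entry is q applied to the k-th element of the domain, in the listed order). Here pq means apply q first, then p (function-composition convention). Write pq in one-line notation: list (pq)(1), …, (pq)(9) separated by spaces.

Chase each element through q then p: 1 → 4 → 3; 2 → 8 → 8; 3 → 6 → 2; 4 → 5 → 1; 5 → 9 → 6; 6 → 3 → 5; 7 → 1 → 4; 8 → 2 → 7; 9 → 7 → 9.
Collecting the images, pq = [3 8 2 1 6 5 4 7 9].

3 8 2 1 6 5 4 7 9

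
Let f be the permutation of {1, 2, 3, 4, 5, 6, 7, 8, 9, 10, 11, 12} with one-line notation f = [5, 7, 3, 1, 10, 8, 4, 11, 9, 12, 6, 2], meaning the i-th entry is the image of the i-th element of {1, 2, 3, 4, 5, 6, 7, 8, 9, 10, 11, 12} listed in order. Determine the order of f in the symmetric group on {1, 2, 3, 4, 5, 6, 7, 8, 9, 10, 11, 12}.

Decomposing into disjoint cycles gives cycle lengths 7, 3, 1, 1.
Since disjoint cycles commute, ord(f) = lcm(7, 3) = 21.

21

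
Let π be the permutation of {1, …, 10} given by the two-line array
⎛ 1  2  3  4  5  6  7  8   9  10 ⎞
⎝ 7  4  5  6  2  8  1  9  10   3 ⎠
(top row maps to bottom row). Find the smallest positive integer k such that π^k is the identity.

The disjoint-cycle form of π has cycle lengths 8, 2.
The order of π is the least common multiple of its cycle lengths: lcm(8, 2) = 8.

8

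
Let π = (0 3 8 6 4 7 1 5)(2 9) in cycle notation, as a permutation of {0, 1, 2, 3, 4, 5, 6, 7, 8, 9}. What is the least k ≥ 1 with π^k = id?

8

The disjoint cycles have lengths 8, 2.
The order is lcm(8, 2) = 8.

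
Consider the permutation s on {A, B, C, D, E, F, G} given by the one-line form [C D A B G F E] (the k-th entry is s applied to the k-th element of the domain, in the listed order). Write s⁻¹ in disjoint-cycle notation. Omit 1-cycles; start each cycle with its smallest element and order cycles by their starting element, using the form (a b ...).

(A C)(B D)(E G)

The cycle decomposition of s is (A C)(B D)(E G).
Reversing each cycle (and rotating so the smallest element leads) gives s⁻¹ = (A C)(B D)(E G).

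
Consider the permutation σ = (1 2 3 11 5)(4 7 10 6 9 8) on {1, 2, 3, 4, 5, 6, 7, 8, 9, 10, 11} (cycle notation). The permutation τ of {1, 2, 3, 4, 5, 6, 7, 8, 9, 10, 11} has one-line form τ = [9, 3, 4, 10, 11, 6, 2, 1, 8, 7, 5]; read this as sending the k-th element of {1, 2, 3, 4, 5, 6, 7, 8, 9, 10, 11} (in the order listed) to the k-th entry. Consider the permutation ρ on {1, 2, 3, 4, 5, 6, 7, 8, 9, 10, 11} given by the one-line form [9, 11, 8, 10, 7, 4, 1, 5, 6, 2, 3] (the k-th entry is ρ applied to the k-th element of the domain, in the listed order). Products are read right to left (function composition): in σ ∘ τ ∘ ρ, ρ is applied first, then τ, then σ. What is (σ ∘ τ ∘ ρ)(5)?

3

Chase 5: ρ(5) = 7; τ(7) = 2; σ(2) = 3. Hence (σ ∘ τ ∘ ρ)(5) = 3.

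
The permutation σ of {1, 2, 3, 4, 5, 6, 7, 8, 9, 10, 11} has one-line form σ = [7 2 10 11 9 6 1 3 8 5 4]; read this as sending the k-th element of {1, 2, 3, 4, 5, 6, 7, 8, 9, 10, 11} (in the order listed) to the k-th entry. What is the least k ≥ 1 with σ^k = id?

10

The disjoint-cycle form of σ has cycle lengths 5, 2, 2, 1, 1.
The order of σ is the least common multiple of its cycle lengths: lcm(5, 2, 2) = 10.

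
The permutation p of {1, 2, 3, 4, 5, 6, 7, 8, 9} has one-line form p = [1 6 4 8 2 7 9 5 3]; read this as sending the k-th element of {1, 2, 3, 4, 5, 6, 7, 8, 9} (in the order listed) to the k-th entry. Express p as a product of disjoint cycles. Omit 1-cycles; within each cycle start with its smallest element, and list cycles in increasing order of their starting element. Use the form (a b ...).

(2 6 7 9 3 4 8 5)

From 2: 2 → 6 → 7 → 9 → 3 → 4 → 8 → 5 → 2, closing the cycle (2 6 7 9 3 4 8 5).
Repeating from the next unused element and collecting all non-trivial cycles gives (2 6 7 9 3 4 8 5).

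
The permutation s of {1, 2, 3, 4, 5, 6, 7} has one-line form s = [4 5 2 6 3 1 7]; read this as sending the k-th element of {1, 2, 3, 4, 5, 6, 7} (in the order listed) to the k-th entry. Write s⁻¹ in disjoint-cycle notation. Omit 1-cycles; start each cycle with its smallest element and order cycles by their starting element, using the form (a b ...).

The cycle decomposition of s is (1 4 6)(2 5 3).
Reversing each cycle (and rotating so the smallest element leads) gives s⁻¹ = (1 6 4)(2 3 5).

(1 6 4)(2 3 5)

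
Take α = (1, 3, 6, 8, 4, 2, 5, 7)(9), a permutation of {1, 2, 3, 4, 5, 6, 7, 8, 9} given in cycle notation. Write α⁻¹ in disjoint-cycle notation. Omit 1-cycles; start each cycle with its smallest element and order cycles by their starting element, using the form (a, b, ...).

(1, 7, 5, 2, 4, 8, 6, 3)

If α sends a → b within a cycle, α⁻¹ sends b → a; equivalently, reverse each cycle.
After reversing and putting each cycle's least element first, α⁻¹ = (1, 7, 5, 2, 4, 8, 6, 3).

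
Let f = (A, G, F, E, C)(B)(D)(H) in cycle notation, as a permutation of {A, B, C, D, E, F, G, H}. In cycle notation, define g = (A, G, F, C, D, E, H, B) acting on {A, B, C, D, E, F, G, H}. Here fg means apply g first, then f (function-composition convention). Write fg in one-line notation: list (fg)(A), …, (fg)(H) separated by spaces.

F G D C H A E B

For each element, apply g then f: A → G → F; B → A → G; C → D → D; D → E → C; E → H → H; F → C → A; G → F → E; H → B → B.
So fg in one-line form is F G D C H A E B.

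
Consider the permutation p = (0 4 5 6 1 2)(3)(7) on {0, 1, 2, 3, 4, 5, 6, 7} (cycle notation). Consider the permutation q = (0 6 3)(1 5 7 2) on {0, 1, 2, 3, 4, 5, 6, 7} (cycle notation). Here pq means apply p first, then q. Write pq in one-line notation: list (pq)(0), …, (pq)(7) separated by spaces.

4 1 6 0 7 3 5 2

(pq)(x) = q(p(x)). Computing each image: q(p(0)) = q(4) = 4, q(p(1)) = q(2) = 1, q(p(2)) = q(0) = 6, q(p(3)) = q(3) = 0, q(p(4)) = q(5) = 7, q(p(5)) = q(6) = 3, q(p(6)) = q(1) = 5, q(p(7)) = q(7) = 2.
Hence pq = [4 1 6 0 7 3 5 2].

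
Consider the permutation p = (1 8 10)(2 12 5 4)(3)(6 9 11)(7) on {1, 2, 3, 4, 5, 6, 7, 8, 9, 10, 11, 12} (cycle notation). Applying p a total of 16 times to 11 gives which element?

6

11 lies in the 3-cycle (6 9 11).
Powers repeat with period 3 on this cycle, and 16 mod 3 = 1, so p^16(11) = p^1(11).
Stepping 1 place around the cycle: 11 → 6.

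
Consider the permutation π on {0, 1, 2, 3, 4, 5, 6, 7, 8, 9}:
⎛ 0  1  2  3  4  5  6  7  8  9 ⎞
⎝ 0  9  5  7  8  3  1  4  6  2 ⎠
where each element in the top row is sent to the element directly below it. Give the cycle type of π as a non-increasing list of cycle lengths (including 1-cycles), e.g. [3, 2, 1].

The disjoint cycles are (0)(1 9 2 5 3 7 4 8 6), with lengths 9, 1 in non-increasing order.

[9, 1]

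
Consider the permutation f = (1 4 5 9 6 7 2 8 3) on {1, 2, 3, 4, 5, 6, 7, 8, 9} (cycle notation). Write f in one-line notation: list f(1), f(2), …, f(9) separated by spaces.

Image by image: 1→4, 2→8, 3→1, 4→5, 5→9, 6→7, 7→2, 8→3, 9→6.
So the one-line form is 4 8 1 5 9 7 2 3 6.

4 8 1 5 9 7 2 3 6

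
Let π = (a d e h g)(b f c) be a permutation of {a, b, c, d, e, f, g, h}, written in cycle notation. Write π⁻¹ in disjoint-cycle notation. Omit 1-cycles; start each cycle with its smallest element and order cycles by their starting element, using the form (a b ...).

(a g h e d)(b c f)

Inverting a permutation written in cycle notation just reverses the order within every cycle.
After reversing and putting each cycle's least element first, π⁻¹ = (a g h e d)(b c f).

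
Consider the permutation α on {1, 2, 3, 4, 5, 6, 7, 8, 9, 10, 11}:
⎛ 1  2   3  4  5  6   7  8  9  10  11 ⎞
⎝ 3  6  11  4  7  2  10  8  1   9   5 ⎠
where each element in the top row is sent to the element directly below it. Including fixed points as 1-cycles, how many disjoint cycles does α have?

4

The cycle decomposition is (1, 3, 11, 5, 7, 10, 9)(2, 6)(4)(8), which has 4 cycles (counting 1-cycles).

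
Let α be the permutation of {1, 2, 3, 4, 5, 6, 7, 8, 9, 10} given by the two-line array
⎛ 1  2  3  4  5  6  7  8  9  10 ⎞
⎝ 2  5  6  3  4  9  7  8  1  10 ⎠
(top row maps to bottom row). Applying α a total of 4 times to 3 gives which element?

2

Tracing 3 → 6 → … returns to 3 after 7 steps, so 3 lies in a 7-cycle (1 2 5 4 3 6 9).
Stepping 4 places around the cycle: 3 → 6 → 9 → 1 → 2.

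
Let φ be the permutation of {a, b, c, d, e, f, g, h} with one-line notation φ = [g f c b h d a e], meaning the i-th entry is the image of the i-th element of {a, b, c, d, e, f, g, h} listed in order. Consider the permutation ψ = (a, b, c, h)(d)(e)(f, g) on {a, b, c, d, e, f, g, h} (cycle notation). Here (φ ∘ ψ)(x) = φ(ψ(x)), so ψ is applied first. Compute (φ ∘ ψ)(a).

f

First apply ψ: ψ(a) = b, then φ(b) = f. Thus (φ ∘ ψ)(a) = f.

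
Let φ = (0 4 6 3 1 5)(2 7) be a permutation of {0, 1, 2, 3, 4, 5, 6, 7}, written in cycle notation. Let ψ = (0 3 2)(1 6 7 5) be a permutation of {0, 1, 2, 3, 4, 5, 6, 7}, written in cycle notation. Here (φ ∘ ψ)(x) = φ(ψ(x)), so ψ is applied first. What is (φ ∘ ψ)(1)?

First apply ψ: ψ(1) = 6, then φ(6) = 3. Thus (φ ∘ ψ)(1) = 3.

3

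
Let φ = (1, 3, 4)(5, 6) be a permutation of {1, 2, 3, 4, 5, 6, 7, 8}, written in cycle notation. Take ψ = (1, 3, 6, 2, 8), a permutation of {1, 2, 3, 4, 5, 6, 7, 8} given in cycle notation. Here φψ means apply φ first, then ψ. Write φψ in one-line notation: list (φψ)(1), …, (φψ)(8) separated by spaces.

Chase each element through φ then ψ: 1 → 3 → 6; 2 → 2 → 8; 3 → 4 → 4; 4 → 1 → 3; 5 → 6 → 2; 6 → 5 → 5; 7 → 7 → 7; 8 → 8 → 1.
So φψ in one-line form is 6 8 4 3 2 5 7 1.

6 8 4 3 2 5 7 1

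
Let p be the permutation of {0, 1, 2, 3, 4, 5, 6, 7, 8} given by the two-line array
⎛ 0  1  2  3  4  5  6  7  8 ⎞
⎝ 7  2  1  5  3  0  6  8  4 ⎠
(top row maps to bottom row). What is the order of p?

Writing p as disjoint cycles, the cycle lengths are 6, 2, 1.
Since disjoint cycles commute, ord(p) = lcm(6, 2) = 6.

6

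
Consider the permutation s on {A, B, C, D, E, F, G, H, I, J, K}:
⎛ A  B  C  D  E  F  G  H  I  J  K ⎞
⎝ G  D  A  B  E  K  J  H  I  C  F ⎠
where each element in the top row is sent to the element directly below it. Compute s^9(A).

G

Tracing A → G → … returns to A after 4 steps, so A lies in a 4-cycle (A, G, J, C).
Since the cycle has length 4, s^9 acts on it the same as s^1 (9 mod 4 = 1).
Advancing 1 step from A: A → G.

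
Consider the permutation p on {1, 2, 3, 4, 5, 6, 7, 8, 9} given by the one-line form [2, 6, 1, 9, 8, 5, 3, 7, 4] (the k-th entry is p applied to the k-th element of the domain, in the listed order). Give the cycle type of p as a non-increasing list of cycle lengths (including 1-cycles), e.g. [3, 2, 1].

The disjoint cycles are (1, 2, 6, 5, 8, 7, 3)(4, 9), with lengths 7, 2 in non-increasing order.

[7, 2]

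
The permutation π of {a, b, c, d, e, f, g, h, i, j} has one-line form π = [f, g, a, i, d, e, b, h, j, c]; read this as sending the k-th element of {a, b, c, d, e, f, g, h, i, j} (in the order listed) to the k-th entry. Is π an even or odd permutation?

In disjoint-cycle form the cycle lengths are 7, 2, 1.
A cycle of length ℓ contributes ℓ−1 transpositions, so π is a product of 6 + 1 = 7 transpositions — odd.

odd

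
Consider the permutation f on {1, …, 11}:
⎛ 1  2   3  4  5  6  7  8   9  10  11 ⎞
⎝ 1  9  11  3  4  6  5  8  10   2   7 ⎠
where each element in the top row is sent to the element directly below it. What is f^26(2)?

Tracing 2 → 9 → … returns to 2 after 3 steps, so 2 lies in a 3-cycle (2, 9, 10).
Powers repeat with period 3 on this cycle, and 26 mod 3 = 2, so f^26(2) = f^2(2).
Stepping 2 places around the cycle: 2 → 9 → 10.

10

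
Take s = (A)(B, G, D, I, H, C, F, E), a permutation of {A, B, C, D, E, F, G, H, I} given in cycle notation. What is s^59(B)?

B lies in the 8-cycle (B, G, D, I, H, C, F, E).
On an 8-cycle, s^8 is the identity, so s^59 = s^3 there (59 ≡ 3 mod 8).
Stepping 3 places around the cycle: B → G → D → I.

I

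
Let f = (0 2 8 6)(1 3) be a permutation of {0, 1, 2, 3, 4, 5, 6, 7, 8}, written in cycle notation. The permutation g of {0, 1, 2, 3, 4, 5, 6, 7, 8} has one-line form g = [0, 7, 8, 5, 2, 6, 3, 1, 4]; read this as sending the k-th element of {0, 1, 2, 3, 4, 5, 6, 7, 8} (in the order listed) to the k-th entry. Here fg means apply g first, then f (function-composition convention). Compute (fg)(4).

g(4) = 2, then f(2) = 8; composing gives (fg)(4) = 8.

8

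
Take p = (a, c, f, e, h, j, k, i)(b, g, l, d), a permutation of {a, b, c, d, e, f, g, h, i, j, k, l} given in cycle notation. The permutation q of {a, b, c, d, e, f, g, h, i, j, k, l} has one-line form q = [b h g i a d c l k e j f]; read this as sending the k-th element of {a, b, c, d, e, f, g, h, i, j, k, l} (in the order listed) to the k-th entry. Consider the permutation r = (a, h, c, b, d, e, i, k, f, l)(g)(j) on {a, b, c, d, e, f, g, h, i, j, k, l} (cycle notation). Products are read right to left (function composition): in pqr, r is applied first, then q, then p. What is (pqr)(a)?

Chase a: r(a) = h; q(h) = l; p(l) = d. Hence (pqr)(a) = d.

d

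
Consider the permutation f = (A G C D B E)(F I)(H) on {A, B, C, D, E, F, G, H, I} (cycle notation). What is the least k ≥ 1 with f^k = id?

The disjoint cycles have lengths 6, 2, 1.
The order of f is the least common multiple of its cycle lengths: lcm(6, 2) = 6.

6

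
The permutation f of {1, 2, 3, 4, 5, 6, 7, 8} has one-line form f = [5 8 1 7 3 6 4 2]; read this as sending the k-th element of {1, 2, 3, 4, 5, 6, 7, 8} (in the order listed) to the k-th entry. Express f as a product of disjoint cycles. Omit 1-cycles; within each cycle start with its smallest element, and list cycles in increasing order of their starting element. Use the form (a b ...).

Iterating f from 1 gives 1 → 5 → 3 → 1; that is the 3-cycle (1 5 3).
Continuing from each remaining unvisited element yields (1 5 3)(2 8)(4 7).

(1 5 3)(2 8)(4 7)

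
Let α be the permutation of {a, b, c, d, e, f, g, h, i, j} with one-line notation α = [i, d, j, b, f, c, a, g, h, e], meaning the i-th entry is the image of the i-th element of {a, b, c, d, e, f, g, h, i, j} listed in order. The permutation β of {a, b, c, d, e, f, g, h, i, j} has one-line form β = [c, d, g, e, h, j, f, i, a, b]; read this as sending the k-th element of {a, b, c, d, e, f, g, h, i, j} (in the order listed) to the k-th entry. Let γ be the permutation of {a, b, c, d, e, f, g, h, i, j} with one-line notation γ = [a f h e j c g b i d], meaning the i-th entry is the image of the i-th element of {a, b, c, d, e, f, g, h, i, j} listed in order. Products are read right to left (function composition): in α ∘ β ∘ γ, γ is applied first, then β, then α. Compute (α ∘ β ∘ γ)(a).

j

Apply the permutations in order: γ(a) = a, then β(a) = c, then α(c) = j. So (α ∘ β ∘ γ)(a) = j.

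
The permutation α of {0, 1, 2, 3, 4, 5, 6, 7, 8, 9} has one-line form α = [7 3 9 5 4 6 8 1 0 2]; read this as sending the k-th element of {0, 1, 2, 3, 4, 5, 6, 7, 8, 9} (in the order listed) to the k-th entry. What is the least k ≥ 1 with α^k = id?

Decomposing into disjoint cycles gives cycle lengths 7, 2, 1.
Since disjoint cycles commute, ord(α) = lcm(7, 2) = 14.

14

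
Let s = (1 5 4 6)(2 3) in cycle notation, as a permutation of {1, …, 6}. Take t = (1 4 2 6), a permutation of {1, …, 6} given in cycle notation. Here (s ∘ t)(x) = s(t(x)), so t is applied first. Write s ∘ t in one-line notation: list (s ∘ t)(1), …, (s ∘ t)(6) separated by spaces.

(s ∘ t)(x) = s(t(x)). Computing each image: s(t(1)) = s(4) = 6, s(t(2)) = s(6) = 1, s(t(3)) = s(3) = 2, s(t(4)) = s(2) = 3, s(t(5)) = s(5) = 4, s(t(6)) = s(1) = 5.
Hence s ∘ t = [6 1 2 3 4 5].

6 1 2 3 4 5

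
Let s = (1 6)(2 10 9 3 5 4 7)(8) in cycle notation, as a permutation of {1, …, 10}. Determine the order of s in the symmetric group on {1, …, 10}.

14

The cycle type of s is (7, 2, 1).
The order is lcm(7, 2) = 14.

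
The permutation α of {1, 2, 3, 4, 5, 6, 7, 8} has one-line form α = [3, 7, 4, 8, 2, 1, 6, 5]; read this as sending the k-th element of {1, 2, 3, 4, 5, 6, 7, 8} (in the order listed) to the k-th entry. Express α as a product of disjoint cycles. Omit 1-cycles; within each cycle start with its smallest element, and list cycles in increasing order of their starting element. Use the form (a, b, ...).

(1, 3, 4, 8, 5, 2, 7, 6)

Iterating α from 1 gives 1 → 3 → 4 → 8 → 5 → 2 → 7 → 6 → 1; that is the 8-cycle (1, 3, 4, 8, 5, 2, 7, 6).
Continuing from each remaining unvisited element yields (1, 3, 4, 8, 5, 2, 7, 6).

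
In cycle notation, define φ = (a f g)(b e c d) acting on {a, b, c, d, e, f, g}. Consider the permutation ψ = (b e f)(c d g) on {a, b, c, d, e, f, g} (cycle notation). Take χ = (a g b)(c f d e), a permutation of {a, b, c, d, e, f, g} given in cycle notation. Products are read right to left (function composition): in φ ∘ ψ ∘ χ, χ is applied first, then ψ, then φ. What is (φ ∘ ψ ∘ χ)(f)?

(φ ∘ ψ ∘ χ)(f) = φ(ψ(χ(f))). χ(f) = d, then ψ(d) = g, then φ(g) = a, so the result is a.

a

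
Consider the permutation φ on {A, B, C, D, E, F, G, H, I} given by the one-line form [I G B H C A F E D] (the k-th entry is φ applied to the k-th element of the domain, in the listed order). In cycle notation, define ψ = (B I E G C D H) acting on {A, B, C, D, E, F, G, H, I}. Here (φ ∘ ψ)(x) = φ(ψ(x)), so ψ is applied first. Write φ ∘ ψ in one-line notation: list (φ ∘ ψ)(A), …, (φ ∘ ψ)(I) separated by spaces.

Chase each element through ψ then φ: A → A → I; B → I → D; C → D → H; D → H → E; E → G → F; F → F → A; G → C → B; H → B → G; I → E → C.
Collecting the images, φ ∘ ψ = [I D H E F A B G C].

I D H E F A B G C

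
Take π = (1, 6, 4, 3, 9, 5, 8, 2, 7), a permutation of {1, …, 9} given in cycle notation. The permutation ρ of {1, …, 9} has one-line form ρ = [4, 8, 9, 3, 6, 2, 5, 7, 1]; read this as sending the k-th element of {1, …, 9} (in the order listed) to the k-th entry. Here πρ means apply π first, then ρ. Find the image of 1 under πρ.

2

(πρ)(1) = ρ(π(1)). π(1) = 6, then ρ(6) = 2. So (πρ)(1) = 2.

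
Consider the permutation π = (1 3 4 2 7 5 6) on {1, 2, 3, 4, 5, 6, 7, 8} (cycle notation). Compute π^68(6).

7

6 lies in the 7-cycle (1 3 4 2 7 5 6).
On a 7-cycle, π^7 is the identity, so π^68 = π^5 there (68 ≡ 5 mod 7).
Advancing 5 steps from 6: 6 → 1 → 3 → 4 → 2 → 7.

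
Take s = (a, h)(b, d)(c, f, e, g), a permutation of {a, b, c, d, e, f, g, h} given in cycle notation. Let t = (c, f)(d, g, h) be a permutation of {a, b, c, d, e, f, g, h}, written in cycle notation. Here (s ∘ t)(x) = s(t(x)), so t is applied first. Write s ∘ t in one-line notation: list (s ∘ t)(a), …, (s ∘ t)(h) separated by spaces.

h d e c g f a b

(s ∘ t)(x) = s(t(x)). Computing each image: s(t(a)) = s(a) = h, s(t(b)) = s(b) = d, s(t(c)) = s(f) = e, s(t(d)) = s(g) = c, s(t(e)) = s(e) = g, s(t(f)) = s(c) = f, s(t(g)) = s(h) = a, s(t(h)) = s(d) = b.
Hence s ∘ t = [h d e c g f a b].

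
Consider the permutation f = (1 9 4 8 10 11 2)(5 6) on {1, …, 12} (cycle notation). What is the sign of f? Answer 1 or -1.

The cycle lengths are 7, 2, 1, 1, 1.
A cycle is odd iff its length is even; f has 1 even-length cycle, so sgn(f) = (−1)^1 and f is odd.

-1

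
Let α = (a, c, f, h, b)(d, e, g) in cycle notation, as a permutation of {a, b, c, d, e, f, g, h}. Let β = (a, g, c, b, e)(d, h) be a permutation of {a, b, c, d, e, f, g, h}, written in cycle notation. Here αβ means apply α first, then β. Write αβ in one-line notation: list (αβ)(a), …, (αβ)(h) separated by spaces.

Chase each element through α then β: a → c → b; b → a → g; c → f → f; d → e → a; e → g → c; f → h → d; g → d → h; h → b → e.
So αβ in one-line form is b g f a c d h e.

b g f a c d h e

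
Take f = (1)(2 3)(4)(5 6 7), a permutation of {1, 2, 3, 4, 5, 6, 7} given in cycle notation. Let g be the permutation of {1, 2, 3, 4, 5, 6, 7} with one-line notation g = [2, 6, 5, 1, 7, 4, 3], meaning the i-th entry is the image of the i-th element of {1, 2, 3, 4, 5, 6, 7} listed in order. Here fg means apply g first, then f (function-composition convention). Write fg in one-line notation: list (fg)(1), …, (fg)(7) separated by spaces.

3 7 6 1 5 4 2

(fg)(x) = f(g(x)). Computing each image: f(g(1)) = f(2) = 3, f(g(2)) = f(6) = 7, f(g(3)) = f(5) = 6, f(g(4)) = f(1) = 1, f(g(5)) = f(7) = 5, f(g(6)) = f(4) = 4, f(g(7)) = f(3) = 2.
Hence fg = [3 7 6 1 5 4 2].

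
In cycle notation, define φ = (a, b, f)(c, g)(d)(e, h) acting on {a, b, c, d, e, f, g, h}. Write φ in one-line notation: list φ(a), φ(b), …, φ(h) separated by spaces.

b f g d h a c e

Each element maps to the next entry in its cycle (wrapping to the front): a↦b, b↦f, c↦g, d↦d, e↦h, f↦a, g↦c, h↦e.
So the one-line form is b f g d h a c e.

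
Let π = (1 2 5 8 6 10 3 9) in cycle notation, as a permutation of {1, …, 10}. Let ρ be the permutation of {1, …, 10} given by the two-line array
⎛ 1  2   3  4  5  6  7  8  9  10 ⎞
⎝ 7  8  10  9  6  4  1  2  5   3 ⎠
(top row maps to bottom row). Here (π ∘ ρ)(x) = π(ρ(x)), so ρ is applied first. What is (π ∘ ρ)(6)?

First apply ρ: ρ(6) = 4, then π(4) = 4. Thus (π ∘ ρ)(6) = 4.

4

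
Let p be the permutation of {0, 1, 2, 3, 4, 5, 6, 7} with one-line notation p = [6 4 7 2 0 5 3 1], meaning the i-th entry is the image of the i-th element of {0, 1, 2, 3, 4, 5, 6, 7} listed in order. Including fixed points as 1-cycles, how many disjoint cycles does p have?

2

The cycle decomposition is (0 6 3 2 7 1 4)(5), which has 2 cycles (counting 1-cycles).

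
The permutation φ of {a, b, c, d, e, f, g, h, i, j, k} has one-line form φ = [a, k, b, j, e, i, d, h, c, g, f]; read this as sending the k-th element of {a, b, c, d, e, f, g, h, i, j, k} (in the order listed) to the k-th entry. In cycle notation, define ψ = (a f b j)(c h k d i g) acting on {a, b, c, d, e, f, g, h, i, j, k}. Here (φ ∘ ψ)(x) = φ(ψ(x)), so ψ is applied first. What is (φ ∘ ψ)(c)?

First apply ψ: ψ(c) = h, then φ(h) = h. Thus (φ ∘ ψ)(c) = h.

h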